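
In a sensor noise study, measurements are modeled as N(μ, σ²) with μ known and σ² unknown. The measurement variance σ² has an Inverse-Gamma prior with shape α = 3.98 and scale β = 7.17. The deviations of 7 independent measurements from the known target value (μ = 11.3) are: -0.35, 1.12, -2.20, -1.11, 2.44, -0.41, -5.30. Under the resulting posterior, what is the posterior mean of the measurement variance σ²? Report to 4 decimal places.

With known mean μ and an Inverse-Gamma(α, β) prior on σ², the Normal likelihood is conjugate: posterior is Inv-Gamma(α + n/2, β + Σ(xᵢ−μ)²/2).
Σ(xᵢ−μ)² = (-0.35)² + (1.12)² + (-2.20)² + (-1.11)² + (2.44)² + (-0.41)² + (-5.30)² = 41.6607.
Posterior: Inv-Gamma(3.98 + 7/2, 7.17 + 41.6607/2) = Inv-Gamma(7.48, 28.00035).
E[σ²|data] = β/(α−1) = 28.00035/6.48 = 4.3210.

4.3210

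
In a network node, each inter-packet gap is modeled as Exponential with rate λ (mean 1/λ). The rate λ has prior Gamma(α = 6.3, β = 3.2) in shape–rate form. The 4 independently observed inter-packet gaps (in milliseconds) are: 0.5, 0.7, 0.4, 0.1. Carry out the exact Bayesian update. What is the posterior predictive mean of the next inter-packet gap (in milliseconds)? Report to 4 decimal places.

0.5269

With a Gamma(shape α, rate β) prior on the exponential rate λ, the posterior after n observations with total T = Σxᵢ is Gamma(α+n, β+T).
Sum of observations T = 1.7 milliseconds; n = 4.
Posterior: Gamma(6.3+4, 3.2+1.7) = Gamma(10.3, 4.9).
The predictive distribution for the next observation is Lomax; its mean is β/(α−1) = 4.9/9.3 = 0.5269.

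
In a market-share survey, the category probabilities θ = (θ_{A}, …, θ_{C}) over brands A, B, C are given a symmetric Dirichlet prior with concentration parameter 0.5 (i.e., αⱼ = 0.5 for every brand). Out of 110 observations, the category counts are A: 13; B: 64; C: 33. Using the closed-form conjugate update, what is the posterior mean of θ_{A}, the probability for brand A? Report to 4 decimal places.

0.1211

The Dirichlet prior is conjugate to the Multinomial likelihood: each posterior αⱼ = prior αⱼ + observed count nⱼ.
Posterior concentration: (13.5, 64.5, 33.5), total = 111.5.
E[θ_{A}|data] = α_{A}/Σα = 13.5/111.5 = 0.1211.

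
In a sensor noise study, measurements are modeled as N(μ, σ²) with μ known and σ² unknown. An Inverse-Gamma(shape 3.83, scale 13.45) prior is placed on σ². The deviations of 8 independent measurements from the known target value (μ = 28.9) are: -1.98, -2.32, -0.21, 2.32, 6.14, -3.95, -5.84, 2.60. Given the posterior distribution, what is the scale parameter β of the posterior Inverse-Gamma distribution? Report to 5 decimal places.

With known mean μ and an Inverse-Gamma(α, β) prior on σ², the Normal likelihood is conjugate: posterior is Inv-Gamma(α + n/2, β + Σ(xᵢ−μ)²/2).
Σ(xᵢ−μ)² = (-1.98)² + (-2.32)² + (-0.21)² + (2.32)² + (6.14)² + (-3.95)² + (-5.84)² + (2.60)² = 108.8970.
Posterior: Inv-Gamma(3.83 + 8/2, 13.45 + 108.8970/2) = Inv-Gamma(7.83, 67.89850).
Posterior β = 67.89850.

67.89850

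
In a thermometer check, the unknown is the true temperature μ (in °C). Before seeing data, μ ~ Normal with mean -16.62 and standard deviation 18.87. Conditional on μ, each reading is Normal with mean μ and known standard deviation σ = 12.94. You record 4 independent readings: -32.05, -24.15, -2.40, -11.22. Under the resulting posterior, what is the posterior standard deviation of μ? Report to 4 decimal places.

For Normal data with known variance σ², a Normal(μ₀, σ₀²) prior on μ is conjugate. Posterior precision = 1/σ₀² + n/σ²; posterior mean is the precision-weighted average of μ₀ and x̄.
σ₀² = 18.87² = 356.0769, σ² = 12.94² = 167.4436; σ² + n·σ₀² = 167.4436 + 4·356.0769 = 1591.7512.
Posterior precision = 1/σ₀² + n/σ² = 1/356.0769 + 4/167.4436 = (σ² + n·σ₀²)/(σ₀²σ²) = 1591.7512/(356.0769·167.4436); posterior variance σₙ² = σ₀²σ²/(σ² + n·σ₀²) = 356.0769·167.4436/1591.7512 = 37.457360.
Posterior SD = √σₙ² = √(356.0769·167.4436/1591.7512) = 6.1202.

6.1202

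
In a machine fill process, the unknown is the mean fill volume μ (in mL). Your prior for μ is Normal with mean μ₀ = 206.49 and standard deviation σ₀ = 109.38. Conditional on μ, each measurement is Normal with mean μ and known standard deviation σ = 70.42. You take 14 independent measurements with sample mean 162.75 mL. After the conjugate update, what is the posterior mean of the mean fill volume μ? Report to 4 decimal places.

For Normal data with known variance σ², a Normal(μ₀, σ₀²) prior on μ is conjugate. Posterior precision = 1/σ₀² + n/σ²; posterior mean is the precision-weighted average of μ₀ and x̄.
n·x̄ = 14·162.75 = 2278.5.
σ₀² = 109.38² = 11963.9844, σ² = 70.42² = 4958.9764; σ² + n·σ₀² = 4958.9764 + 14·11963.9844 = 172454.758.
Posterior mean = (μ₀/σ₀² + n·x̄/σ²)/(1/σ₀² + n/σ²) = (σ²·μ₀ + σ₀²·n·x̄)/(σ² + n·σ₀²) = (4958.9764·206.49 + 11963.9844·2278.5)/172454.758 = 28283917.492236/172454.758 = 164.0078.

164.0078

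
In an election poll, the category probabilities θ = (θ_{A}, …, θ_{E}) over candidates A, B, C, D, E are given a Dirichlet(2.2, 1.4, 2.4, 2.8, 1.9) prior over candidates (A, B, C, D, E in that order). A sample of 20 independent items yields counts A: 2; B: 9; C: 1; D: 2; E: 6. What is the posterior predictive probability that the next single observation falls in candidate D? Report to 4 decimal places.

The Dirichlet prior is conjugate to the Multinomial likelihood: each posterior αⱼ = prior αⱼ + observed count nⱼ.
Posterior concentration: (4.2, 10.4, 3.4, 4.8, 7.9), total = 30.7.
P(next = D | data) = α_{D}/Σα = 0.1564.

0.1564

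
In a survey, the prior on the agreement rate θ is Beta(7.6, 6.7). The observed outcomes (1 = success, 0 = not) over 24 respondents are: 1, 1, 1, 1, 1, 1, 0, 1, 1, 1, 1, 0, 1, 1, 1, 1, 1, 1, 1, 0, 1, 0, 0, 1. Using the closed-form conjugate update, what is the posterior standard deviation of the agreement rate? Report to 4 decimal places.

The Beta prior is conjugate to a Binomial/Bernoulli likelihood; the update adds successes to α and failures to β.
Posterior: Beta(α+k, β+n−k) = Beta(7.6+19, 6.7+5) = Beta(26.6, 11.7).
Var = αβ/((α+β)²(α+β+1)) = 26.6·11.7/(38.3²·39.3) = 0.00539855; SD = √0.00539855 = 0.0735.

0.0735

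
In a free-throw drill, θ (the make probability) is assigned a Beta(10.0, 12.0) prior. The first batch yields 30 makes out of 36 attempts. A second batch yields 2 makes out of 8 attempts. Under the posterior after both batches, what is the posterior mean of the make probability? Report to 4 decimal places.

The Beta prior is conjugate to a Binomial/Bernoulli likelihood; the update adds successes to α and failures to β.
After batch 1: Beta(10.0+30, 12.0+6) = Beta(40.0, 18.0).
After batch 2: Beta(40.0+2, 18.0+6) = Beta(42.0, 24.0).
Posterior mean = α/(α+β) = 42.0/66.0 = 0.6364.

0.6364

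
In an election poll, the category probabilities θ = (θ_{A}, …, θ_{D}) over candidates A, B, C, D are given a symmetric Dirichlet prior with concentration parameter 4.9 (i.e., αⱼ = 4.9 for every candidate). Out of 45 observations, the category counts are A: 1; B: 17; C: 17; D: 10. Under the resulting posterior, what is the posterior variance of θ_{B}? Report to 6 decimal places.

0.003416

The Dirichlet prior is conjugate to the Multinomial likelihood: each posterior αⱼ = prior αⱼ + observed count nⱼ.
Posterior concentration: (5.9, 21.9, 21.9, 14.9), total = 64.6.
Var[θ_j] = α_j(Σα−α_j)/((Σα)²(Σα+1)) = 21.9·42.7/(64.6²·65.6) = 0.003416.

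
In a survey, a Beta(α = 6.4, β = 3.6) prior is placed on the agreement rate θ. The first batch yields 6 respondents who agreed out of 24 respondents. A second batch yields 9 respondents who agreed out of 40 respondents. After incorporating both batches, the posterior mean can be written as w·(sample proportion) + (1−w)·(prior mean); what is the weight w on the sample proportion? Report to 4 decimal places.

0.8649

The Beta prior is conjugate to a Binomial/Bernoulli likelihood; the update adds successes to α and failures to β.
Total number of respondents: n = 24 + 40 = 64.
Posterior mean = (α₀+k)/(α₀+β₀+n) = [n/(α₀+β₀+n)]·(k/n) + [(α₀+β₀)/(α₀+β₀+n)]·α₀/(α₀+β₀), so only n and the prior enter the weight.
The weight on the data is w = n/(α₀+β₀+n) = 64/(6.4+3.6+64) = 64/74.0 = 0.8649.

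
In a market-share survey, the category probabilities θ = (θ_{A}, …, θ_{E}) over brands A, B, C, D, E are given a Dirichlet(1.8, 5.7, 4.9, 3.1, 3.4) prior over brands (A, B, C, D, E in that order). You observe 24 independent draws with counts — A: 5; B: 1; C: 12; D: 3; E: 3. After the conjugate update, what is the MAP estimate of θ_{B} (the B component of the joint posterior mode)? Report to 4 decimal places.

The Dirichlet prior is conjugate to the Multinomial likelihood: each posterior αⱼ = prior αⱼ + observed count nⱼ.
Posterior concentration: (6.8, 6.7, 16.9, 6.1, 6.4), total = 42.9.
Joint mode component: (α_{B}−1)/(Σα−K) = 5.7/37.9 = 0.1504.

0.1504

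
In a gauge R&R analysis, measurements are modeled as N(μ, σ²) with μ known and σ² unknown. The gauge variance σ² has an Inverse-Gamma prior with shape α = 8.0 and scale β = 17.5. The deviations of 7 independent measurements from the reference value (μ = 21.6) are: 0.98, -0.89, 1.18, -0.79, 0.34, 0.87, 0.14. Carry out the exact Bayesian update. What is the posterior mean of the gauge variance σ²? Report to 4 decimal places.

1.8886

With known mean μ and an Inverse-Gamma(α, β) prior on σ², the Normal likelihood is conjugate: posterior is Inv-Gamma(α + n/2, β + Σ(xᵢ−μ)²/2).
Σ(xᵢ−μ)² = (0.98)² + (-0.89)² + (1.18)² + (-0.79)² + (0.34)² + (0.87)² + (0.14)² = 4.6611.
Posterior: Inv-Gamma(8.0 + 7/2, 17.5 + 4.6611/2) = Inv-Gamma(11.50, 19.83055).
E[σ²|data] = β/(α−1) = 19.83055/10.50 = 1.8886.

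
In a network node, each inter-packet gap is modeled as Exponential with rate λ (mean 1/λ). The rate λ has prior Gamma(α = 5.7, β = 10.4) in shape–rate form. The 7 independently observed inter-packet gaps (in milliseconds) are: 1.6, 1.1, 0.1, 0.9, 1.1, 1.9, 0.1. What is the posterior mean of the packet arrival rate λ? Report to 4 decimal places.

0.7384

With a Gamma(shape α, rate β) prior on the exponential rate λ, the posterior after n observations with total T = Σxᵢ is Gamma(α+n, β+T).
Sum of observations T = 6.8 milliseconds; n = 7.
Posterior: Gamma(5.7+7, 10.4+6.8) = Gamma(12.7, 17.2).
Posterior mean of λ = α/β = 12.7/17.2 = 0.7384.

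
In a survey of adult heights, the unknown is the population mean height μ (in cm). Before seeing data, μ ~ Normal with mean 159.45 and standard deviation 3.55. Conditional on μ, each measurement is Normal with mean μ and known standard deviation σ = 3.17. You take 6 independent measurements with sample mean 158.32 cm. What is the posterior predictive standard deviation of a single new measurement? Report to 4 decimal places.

3.3952

For Normal data with known variance σ², a Normal(μ₀, σ₀²) prior on μ is conjugate. Posterior precision = 1/σ₀² + n/σ²; posterior mean is the precision-weighted average of μ₀ and x̄.
σ₀² = 3.55² = 12.6025, σ² = 3.17² = 10.0489; σ² + n·σ₀² = 10.0489 + 6·12.6025 = 85.6639.
Posterior precision = 1/σ₀² + n/σ² = 1/12.6025 + 6/10.0489 = (σ² + n·σ₀²)/(σ₀²σ²) = 85.6639/(12.6025·10.0489); posterior variance σₙ² = σ₀²σ²/(σ² + n·σ₀²) = 12.6025·10.0489/85.6639 = 1.478350.
Predictive variance for one new observation = σₙ² + σ² = 12.6025·10.0489/85.6639 + 10.0489 = σ²·(σ₀² + 85.6639)/85.6639 = 10.0489·98.2664/85.6639 = 11.527250; SD = √(10.0489·98.2664/85.6639) = 3.3952.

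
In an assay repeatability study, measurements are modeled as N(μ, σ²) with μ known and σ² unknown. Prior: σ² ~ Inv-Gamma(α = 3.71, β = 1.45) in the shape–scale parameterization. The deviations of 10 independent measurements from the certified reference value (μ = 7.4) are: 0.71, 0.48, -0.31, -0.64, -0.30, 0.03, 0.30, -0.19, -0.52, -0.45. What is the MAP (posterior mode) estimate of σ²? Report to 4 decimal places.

With known mean μ and an Inverse-Gamma(α, β) prior on σ², the Normal likelihood is conjugate: posterior is Inv-Gamma(α + n/2, β + Σ(xᵢ−μ)²/2).
Σ(xᵢ−μ)² = (0.71)² + (0.48)² + (-0.31)² + (-0.64)² + (-0.30)² + (0.03)² + (0.30)² + (-0.19)² + (-0.52)² + (-0.45)² = 1.9301.
Posterior: Inv-Gamma(3.71 + 10/2, 1.45 + 1.9301/2) = Inv-Gamma(8.71, 2.41505).
Mode = β/(α+1) = 2.41505/9.71 = 0.2487.

0.2487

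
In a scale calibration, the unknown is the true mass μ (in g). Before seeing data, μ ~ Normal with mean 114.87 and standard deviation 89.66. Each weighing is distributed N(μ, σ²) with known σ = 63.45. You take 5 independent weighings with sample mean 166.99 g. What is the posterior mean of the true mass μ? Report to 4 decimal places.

162.2449

For Normal data with known variance σ², a Normal(μ₀, σ₀²) prior on μ is conjugate. Posterior precision = 1/σ₀² + n/σ²; posterior mean is the precision-weighted average of μ₀ and x̄.
n·x̄ = 5·166.99 = 834.95.
σ₀² = 89.66² = 8038.9156, σ² = 63.45² = 4025.9025; σ² + n·σ₀² = 4025.9025 + 5·8038.9156 = 44220.4805.
Posterior mean = (μ₀/σ₀² + n·x̄/σ²)/(1/σ₀² + n/σ²) = (σ²·μ₀ + σ₀²·n·x̄)/(σ² + n·σ₀²) = (4025.9025·114.87 + 8038.9156·834.95)/44220.4805 = 7174548.000395/44220.4805 = 162.2449.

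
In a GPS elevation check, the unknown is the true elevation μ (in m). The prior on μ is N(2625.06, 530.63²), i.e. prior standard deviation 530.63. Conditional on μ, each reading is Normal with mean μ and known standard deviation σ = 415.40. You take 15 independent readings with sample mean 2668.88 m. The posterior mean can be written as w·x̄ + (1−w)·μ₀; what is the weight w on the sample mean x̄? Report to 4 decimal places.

For Normal data with known variance σ², a Normal(μ₀, σ₀²) prior on μ is conjugate. Posterior precision = 1/σ₀² + n/σ²; posterior mean is the precision-weighted average of μ₀ and x̄.
σ₀² = 530.63² = 281568.1969, σ² = 415.40² = 172557.16. Prior precision 1/σ₀² = 1/281568.1969; data precision n/σ² = 15/172557.16.
w = (n/σ²)/(1/σ₀² + n/σ²) = n·σ₀²/(σ² + n·σ₀²) = 15·281568.1969/(172557.16 + 15·281568.1969) = 4223522.9535/4396080.1135 = 0.9607.

0.9607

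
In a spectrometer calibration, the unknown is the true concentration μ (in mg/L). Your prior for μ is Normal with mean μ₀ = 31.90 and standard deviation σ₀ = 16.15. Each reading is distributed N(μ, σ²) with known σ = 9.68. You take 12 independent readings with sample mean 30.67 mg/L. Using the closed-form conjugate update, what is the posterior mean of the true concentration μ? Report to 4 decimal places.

30.7058

For Normal data with known variance σ², a Normal(μ₀, σ₀²) prior on μ is conjugate. Posterior precision = 1/σ₀² + n/σ²; posterior mean is the precision-weighted average of μ₀ and x̄.
n·x̄ = 12·30.67 = 368.04.
σ₀² = 16.15² = 260.8225, σ² = 9.68² = 93.7024; σ² + n·σ₀² = 93.7024 + 12·260.8225 = 3223.5724.
Posterior mean = (μ₀/σ₀² + n·x̄/σ²)/(1/σ₀² + n/σ²) = (σ²·μ₀ + σ₀²·n·x̄)/(σ² + n·σ₀²) = (93.7024·31.90 + 260.8225·368.04)/3223.5724 = 98982.21946/3223.5724 = 30.7058.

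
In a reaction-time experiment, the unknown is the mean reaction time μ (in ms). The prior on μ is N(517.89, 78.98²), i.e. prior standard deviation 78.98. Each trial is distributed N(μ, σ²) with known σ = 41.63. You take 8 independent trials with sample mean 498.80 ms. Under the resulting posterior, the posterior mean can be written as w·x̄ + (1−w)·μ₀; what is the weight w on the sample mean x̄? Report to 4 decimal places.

For Normal data with known variance σ², a Normal(μ₀, σ₀²) prior on μ is conjugate. Posterior precision = 1/σ₀² + n/σ²; posterior mean is the precision-weighted average of μ₀ and x̄.
σ₀² = 78.98² = 6237.8404, σ² = 41.63² = 1733.0569. Prior precision 1/σ₀² = 1/6237.8404; data precision n/σ² = 8/1733.0569.
w = (n/σ²)/(1/σ₀² + n/σ²) = n·σ₀²/(σ² + n·σ₀²) = 8·6237.8404/(1733.0569 + 8·6237.8404) = 49902.7232/51635.7801 = 0.9664.

0.9664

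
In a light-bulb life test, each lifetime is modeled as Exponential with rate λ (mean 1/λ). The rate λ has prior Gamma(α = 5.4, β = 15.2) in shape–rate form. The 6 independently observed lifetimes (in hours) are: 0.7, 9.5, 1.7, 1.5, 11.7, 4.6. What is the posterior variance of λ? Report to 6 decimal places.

With a Gamma(shape α, rate β) prior on the exponential rate λ, the posterior after n observations with total T = Σxᵢ is Gamma(α+n, β+T).
Sum of observations T = 29.7 hours; n = 6.
Posterior: Gamma(5.4+6, 15.2+29.7) = Gamma(11.4, 44.9).
Var = α/β² = 0.005655.

0.005655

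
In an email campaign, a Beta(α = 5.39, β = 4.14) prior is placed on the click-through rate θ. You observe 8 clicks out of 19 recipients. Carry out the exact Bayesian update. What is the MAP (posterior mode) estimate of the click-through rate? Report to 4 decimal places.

The Beta prior is conjugate to a Binomial/Bernoulli likelihood; the update adds successes to α and failures to β.
Posterior: Beta(α+k, β+n−k) = Beta(5.39+8, 4.14+11) = Beta(13.39, 15.14).
Mode of Beta(a,b) for a,b>1 is (a−1)/(a+b−2) = 12.39/26.53 = 0.4670.

0.4670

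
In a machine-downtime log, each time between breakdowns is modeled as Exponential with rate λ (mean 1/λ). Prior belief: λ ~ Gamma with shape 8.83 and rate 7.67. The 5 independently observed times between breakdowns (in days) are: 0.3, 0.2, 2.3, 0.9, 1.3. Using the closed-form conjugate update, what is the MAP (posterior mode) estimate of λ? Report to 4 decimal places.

1.0126

With a Gamma(shape α, rate β) prior on the exponential rate λ, the posterior after n observations with total T = Σxᵢ is Gamma(α+n, β+T).
Sum of observations T = 5.0 days; n = 5.
Posterior: Gamma(8.83+5, 7.67+5.0) = Gamma(13.83, 12.67).
Mode = (α−1)/β = 1.0126.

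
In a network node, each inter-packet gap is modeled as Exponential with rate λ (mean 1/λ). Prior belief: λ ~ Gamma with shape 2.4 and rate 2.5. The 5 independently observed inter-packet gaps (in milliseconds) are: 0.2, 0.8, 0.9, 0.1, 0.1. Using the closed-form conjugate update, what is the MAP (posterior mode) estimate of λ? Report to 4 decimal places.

With a Gamma(shape α, rate β) prior on the exponential rate λ, the posterior after n observations with total T = Σxᵢ is Gamma(α+n, β+T).
Sum of observations T = 2.1 milliseconds; n = 5.
Posterior: Gamma(2.4+5, 2.5+2.1) = Gamma(7.4, 4.6).
Mode = (α−1)/β = 1.3913.

1.3913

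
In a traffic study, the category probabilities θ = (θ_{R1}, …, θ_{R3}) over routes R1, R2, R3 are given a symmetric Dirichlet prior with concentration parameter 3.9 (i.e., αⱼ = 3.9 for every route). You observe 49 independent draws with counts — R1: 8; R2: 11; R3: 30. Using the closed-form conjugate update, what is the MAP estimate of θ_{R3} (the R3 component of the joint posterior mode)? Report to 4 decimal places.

The Dirichlet prior is conjugate to the Multinomial likelihood: each posterior αⱼ = prior αⱼ + observed count nⱼ.
Posterior concentration: (11.9, 14.9, 33.9), total = 60.7.
Joint mode component: (α_{R3}−1)/(Σα−K) = 32.9/57.7 = 0.5702.

0.5702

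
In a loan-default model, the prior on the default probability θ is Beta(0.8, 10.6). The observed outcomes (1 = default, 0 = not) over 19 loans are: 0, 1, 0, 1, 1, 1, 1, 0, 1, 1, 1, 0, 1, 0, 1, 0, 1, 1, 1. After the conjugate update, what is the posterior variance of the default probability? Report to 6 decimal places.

0.007894

The Beta prior is conjugate to a Binomial/Bernoulli likelihood; the update adds successes to α and failures to β.
Posterior: Beta(α+k, β+n−k) = Beta(0.8+13, 10.6+6) = Beta(13.8, 16.6).
Var = αβ/((α+β)²(α+β+1)) = 13.8·16.6/(30.4²·31.4) = 0.007894.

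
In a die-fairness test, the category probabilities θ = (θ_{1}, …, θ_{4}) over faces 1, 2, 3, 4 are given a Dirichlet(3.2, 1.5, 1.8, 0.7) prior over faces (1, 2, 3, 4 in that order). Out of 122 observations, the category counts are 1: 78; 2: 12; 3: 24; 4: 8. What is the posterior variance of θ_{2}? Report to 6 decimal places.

The Dirichlet prior is conjugate to the Multinomial likelihood: each posterior αⱼ = prior αⱼ + observed count nⱼ.
Posterior concentration: (81.2, 13.5, 25.8, 8.7), total = 129.2.
Var[θ_j] = α_j(Σα−α_j)/((Σα)²(Σα+1)) = 13.5·115.7/(129.2²·130.2) = 0.000719.

0.000719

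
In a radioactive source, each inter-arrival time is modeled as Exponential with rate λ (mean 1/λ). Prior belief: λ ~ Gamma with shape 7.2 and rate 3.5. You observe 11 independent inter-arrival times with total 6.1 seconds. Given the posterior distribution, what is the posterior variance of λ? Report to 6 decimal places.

With a Gamma(shape α, rate β) prior on the exponential rate λ, the posterior after n observations with total T = Σxᵢ is Gamma(α+n, β+T).
Posterior: Gamma(7.2+11, 3.5+6.1) = Gamma(18.2, 9.6).
Var = α/β² = 0.197483.

0.197483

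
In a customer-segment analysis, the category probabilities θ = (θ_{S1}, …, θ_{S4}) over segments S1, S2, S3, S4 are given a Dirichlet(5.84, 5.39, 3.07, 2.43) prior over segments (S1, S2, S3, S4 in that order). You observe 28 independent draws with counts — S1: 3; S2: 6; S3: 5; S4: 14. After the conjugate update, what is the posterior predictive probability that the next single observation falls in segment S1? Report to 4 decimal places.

The Dirichlet prior is conjugate to the Multinomial likelihood: each posterior αⱼ = prior αⱼ + observed count nⱼ.
Posterior concentration: (8.84, 11.39, 8.07, 16.43), total = 44.73.
P(next = S1 | data) = α_{S1}/Σα = 0.1976.

0.1976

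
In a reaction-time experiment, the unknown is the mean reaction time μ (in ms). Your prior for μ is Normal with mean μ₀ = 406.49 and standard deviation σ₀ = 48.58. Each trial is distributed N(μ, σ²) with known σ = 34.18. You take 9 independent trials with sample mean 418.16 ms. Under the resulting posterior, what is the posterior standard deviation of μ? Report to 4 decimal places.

For Normal data with known variance σ², a Normal(μ₀, σ₀²) prior on μ is conjugate. Posterior precision = 1/σ₀² + n/σ²; posterior mean is the precision-weighted average of μ₀ and x̄.
σ₀² = 48.58² = 2360.0164, σ² = 34.18² = 1168.2724; σ² + n·σ₀² = 1168.2724 + 9·2360.0164 = 22408.42.
Posterior precision = 1/σ₀² + n/σ² = 1/2360.0164 + 9/1168.2724 = (σ² + n·σ₀²)/(σ₀²σ²) = 22408.42/(2360.0164·1168.2724); posterior variance σₙ² = σ₀²σ²/(σ² + n·σ₀²) = 2360.0164·1168.2724/22408.42 = 123.040447.
Posterior SD = √σₙ² = √(2360.0164·1168.2724/22408.42) = 11.0924.

11.0924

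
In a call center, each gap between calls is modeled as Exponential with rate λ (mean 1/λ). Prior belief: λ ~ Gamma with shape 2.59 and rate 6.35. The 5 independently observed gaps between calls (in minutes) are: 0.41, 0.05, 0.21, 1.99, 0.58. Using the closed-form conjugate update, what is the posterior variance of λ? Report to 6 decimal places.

0.082529

With a Gamma(shape α, rate β) prior on the exponential rate λ, the posterior after n observations with total T = Σxᵢ is Gamma(α+n, β+T).
Sum of observations T = 3.24 minutes; n = 5.
Posterior: Gamma(2.59+5, 6.35+3.24) = Gamma(7.59, 9.59).
Var = α/β² = 0.082529.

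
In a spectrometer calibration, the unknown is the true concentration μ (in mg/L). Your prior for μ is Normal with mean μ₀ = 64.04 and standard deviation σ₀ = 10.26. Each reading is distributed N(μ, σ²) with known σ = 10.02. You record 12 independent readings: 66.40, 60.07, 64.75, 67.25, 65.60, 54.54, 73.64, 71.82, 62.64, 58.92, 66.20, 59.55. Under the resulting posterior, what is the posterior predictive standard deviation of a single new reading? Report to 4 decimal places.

10.3996

For Normal data with known variance σ², a Normal(μ₀, σ₀²) prior on μ is conjugate. Posterior precision = 1/σ₀² + n/σ²; posterior mean is the precision-weighted average of μ₀ and x̄.
σ₀² = 10.26² = 105.2676, σ² = 10.02² = 100.4004; σ² + n·σ₀² = 100.4004 + 12·105.2676 = 1363.6116.
Posterior precision = 1/σ₀² + n/σ² = 1/105.2676 + 12/100.4004 = (σ² + n·σ₀²)/(σ₀²σ²) = 1363.6116/(105.2676·100.4004); posterior variance σₙ² = σ₀²σ²/(σ² + n·σ₀²) = 105.2676·100.4004/1363.6116 = 7.750674.
Predictive variance for one new observation = σₙ² + σ² = 105.2676·100.4004/1363.6116 + 100.4004 = σ²·(σ₀² + 1363.6116)/1363.6116 = 100.4004·1468.8792/1363.6116 = 108.151074; SD = √(100.4004·1468.8792/1363.6116) = 10.3996.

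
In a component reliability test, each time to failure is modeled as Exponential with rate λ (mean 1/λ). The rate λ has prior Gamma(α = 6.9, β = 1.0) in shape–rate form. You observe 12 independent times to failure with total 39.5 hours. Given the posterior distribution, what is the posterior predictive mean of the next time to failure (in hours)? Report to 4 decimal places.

2.2626

With a Gamma(shape α, rate β) prior on the exponential rate λ, the posterior after n observations with total T = Σxᵢ is Gamma(α+n, β+T).
Posterior: Gamma(6.9+12, 1.0+39.5) = Gamma(18.9, 40.5).
The predictive distribution for the next observation is Lomax; its mean is β/(α−1) = 40.5/17.9 = 2.2626.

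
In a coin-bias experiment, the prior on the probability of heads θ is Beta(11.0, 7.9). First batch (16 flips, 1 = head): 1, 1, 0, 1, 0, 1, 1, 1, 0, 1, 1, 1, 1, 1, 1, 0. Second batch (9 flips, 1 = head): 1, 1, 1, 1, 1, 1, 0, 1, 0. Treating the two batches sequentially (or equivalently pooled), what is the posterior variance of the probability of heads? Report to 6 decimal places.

The Beta prior is conjugate to a Binomial/Bernoulli likelihood; the update adds successes to α and failures to β.
After batch 1: Beta(11.0+12, 7.9+4) = Beta(23.0, 11.9).
After batch 2: Beta(23.0+7, 11.9+2) = Beta(30.0, 13.9).
Var = αβ/((α+β)²(α+β+1)) = 30.0·13.9/(43.9²·44.9) = 0.004819.

0.004819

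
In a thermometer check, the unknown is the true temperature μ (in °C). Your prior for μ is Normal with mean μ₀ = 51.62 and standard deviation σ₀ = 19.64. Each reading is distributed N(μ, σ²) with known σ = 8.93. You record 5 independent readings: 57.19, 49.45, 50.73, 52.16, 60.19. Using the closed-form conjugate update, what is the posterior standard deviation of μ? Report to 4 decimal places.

For Normal data with known variance σ², a Normal(μ₀, σ₀²) prior on μ is conjugate. Posterior precision = 1/σ₀² + n/σ²; posterior mean is the precision-weighted average of μ₀ and x̄.
σ₀² = 19.64² = 385.7296, σ² = 8.93² = 79.7449; σ² + n·σ₀² = 79.7449 + 5·385.7296 = 2008.3929.
Posterior precision = 1/σ₀² + n/σ² = 1/385.7296 + 5/79.7449 = (σ² + n·σ₀²)/(σ₀²σ²) = 2008.3929/(385.7296·79.7449); posterior variance σₙ² = σ₀²σ²/(σ² + n·σ₀²) = 385.7296·79.7449/2008.3929 = 15.315713.
Posterior SD = √σₙ² = √(385.7296·79.7449/2008.3929) = 3.9135.

3.9135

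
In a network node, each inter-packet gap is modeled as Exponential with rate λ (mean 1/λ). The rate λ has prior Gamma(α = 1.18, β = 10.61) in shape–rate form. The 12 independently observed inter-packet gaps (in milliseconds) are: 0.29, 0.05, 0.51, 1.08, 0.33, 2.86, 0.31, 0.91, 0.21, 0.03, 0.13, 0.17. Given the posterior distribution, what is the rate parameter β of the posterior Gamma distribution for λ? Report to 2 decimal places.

17.49

With a Gamma(shape α, rate β) prior on the exponential rate λ, the posterior after n observations with total T = Σxᵢ is Gamma(α+n, β+T).
Sum of observations T = 6.88 milliseconds; n = 12.
Posterior: Gamma(1.18+12, 10.61+6.88) = Gamma(13.18, 17.49).
Posterior β = 17.49.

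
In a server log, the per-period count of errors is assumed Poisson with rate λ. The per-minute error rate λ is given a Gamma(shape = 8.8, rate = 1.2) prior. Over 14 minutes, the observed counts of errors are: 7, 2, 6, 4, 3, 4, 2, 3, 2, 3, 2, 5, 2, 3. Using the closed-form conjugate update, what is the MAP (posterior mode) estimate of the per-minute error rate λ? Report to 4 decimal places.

With a Gamma(shape α, rate β) prior, the Poisson likelihood is conjugate: the posterior is Gamma(α + ΣXᵢ, β + n).
Sum of counts S = 48 over n = 14 minutes.
Posterior: Gamma(α+S, β+n) = Gamma(8.8+48, 1.2+14) = Gamma(56.8, 15.2).
Mode of Gamma(α,β) for α≥1 is (α−1)/β = 55.8/15.2 = 3.6711.

3.6711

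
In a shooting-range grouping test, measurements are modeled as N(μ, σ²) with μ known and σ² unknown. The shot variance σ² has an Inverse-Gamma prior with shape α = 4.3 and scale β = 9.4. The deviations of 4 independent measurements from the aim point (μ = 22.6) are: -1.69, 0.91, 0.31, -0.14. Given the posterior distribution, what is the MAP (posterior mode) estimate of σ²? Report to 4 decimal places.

With known mean μ and an Inverse-Gamma(α, β) prior on σ², the Normal likelihood is conjugate: posterior is Inv-Gamma(α + n/2, β + Σ(xᵢ−μ)²/2).
Σ(xᵢ−μ)² = (-1.69)² + (0.91)² + (0.31)² + (-0.14)² = 3.7999.
Posterior: Inv-Gamma(4.3 + 4/2, 9.4 + 3.7999/2) = Inv-Gamma(6.30, 11.29995).
Mode = β/(α+1) = 11.29995/7.30 = 1.5479.

1.5479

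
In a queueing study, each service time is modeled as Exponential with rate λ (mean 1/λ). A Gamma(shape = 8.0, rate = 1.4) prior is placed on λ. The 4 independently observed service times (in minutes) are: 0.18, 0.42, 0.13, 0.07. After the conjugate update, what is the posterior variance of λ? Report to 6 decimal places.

With a Gamma(shape α, rate β) prior on the exponential rate λ, the posterior after n observations with total T = Σxᵢ is Gamma(α+n, β+T).
Sum of observations T = 0.80 minutes; n = 4.
Posterior: Gamma(8.0+4, 1.4+0.80) = Gamma(12.0, 2.20).
Var = α/β² = 2.479339.

2.479339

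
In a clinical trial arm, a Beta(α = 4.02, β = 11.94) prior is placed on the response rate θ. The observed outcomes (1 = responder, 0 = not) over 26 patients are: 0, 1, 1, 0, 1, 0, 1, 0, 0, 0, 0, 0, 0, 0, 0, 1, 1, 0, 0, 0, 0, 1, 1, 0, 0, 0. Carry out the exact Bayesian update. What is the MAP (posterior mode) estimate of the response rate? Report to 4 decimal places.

0.2758

The Beta prior is conjugate to a Binomial/Bernoulli likelihood; the update adds successes to α and failures to β.
Posterior: Beta(α+k, β+n−k) = Beta(4.02+8, 11.94+18) = Beta(12.02, 29.94).
Mode of Beta(a,b) for a,b>1 is (a−1)/(a+b−2) = 11.02/39.96 = 0.2758.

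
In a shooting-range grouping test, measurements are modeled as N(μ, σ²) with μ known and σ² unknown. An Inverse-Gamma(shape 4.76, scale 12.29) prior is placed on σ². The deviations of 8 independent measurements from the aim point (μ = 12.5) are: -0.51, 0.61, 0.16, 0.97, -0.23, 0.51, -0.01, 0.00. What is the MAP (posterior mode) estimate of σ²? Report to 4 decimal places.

With known mean μ and an Inverse-Gamma(α, β) prior on σ², the Normal likelihood is conjugate: posterior is Inv-Gamma(α + n/2, β + Σ(xᵢ−μ)²/2).
Σ(xᵢ−μ)² = (-0.51)² + (0.61)² + (0.16)² + (0.97)² + (-0.23)² + (0.51)² + (-0.01)² + (0.00)² = 1.9118.
Posterior: Inv-Gamma(4.76 + 8/2, 12.29 + 1.9118/2) = Inv-Gamma(8.76, 13.24590).
Mode = β/(α+1) = 13.24590/9.76 = 1.3572.

1.3572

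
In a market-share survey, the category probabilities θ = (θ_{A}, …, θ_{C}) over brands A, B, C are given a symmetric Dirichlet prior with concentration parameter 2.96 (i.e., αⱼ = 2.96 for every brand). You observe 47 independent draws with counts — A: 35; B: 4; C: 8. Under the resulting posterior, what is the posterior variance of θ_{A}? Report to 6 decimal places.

The Dirichlet prior is conjugate to the Multinomial likelihood: each posterior αⱼ = prior αⱼ + observed count nⱼ.
Posterior concentration: (37.96, 6.96, 10.96), total = 55.88.
Var[θ_j] = α_j(Σα−α_j)/((Σα)²(Σα+1)) = 37.96·17.92/(55.88²·56.88) = 0.003830.

0.003830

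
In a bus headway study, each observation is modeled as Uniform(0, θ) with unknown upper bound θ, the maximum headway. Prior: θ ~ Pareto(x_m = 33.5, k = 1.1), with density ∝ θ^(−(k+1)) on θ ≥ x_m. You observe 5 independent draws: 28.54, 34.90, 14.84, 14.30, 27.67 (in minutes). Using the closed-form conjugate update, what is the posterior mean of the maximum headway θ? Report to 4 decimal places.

A Pareto(scale x_m, shape k) prior on the upper bound θ of Uniform(0, θ) is conjugate: posterior is Pareto(max(x_m, max xᵢ), k + n).
Sample maximum = 34.90; prior scale x_m = 33.5 → posterior scale = max = 34.90.
Posterior shape = 1.1 + 5 = 6.1.
E[θ|data] = k·x_m/(k−1) = 6.1·34.90/5.1 = 41.7431.

41.7431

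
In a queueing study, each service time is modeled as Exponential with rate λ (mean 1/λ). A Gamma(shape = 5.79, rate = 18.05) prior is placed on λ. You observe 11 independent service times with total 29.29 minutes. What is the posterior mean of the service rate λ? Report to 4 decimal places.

0.3547

With a Gamma(shape α, rate β) prior on the exponential rate λ, the posterior after n observations with total T = Σxᵢ is Gamma(α+n, β+T).
Posterior: Gamma(5.79+11, 18.05+29.29) = Gamma(16.79, 47.34).
Posterior mean of λ = α/β = 16.79/47.34 = 0.3547.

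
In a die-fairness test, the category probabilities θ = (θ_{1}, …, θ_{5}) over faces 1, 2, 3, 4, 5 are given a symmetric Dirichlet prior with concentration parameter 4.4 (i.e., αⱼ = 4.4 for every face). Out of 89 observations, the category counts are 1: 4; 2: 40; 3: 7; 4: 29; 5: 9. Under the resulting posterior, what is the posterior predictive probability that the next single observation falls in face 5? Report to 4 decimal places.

The Dirichlet prior is conjugate to the Multinomial likelihood: each posterior αⱼ = prior αⱼ + observed count nⱼ.
Posterior concentration: (8.4, 44.4, 11.4, 33.4, 13.4), total = 111.0.
P(next = 5 | data) = α_{5}/Σα = 0.1207.

0.1207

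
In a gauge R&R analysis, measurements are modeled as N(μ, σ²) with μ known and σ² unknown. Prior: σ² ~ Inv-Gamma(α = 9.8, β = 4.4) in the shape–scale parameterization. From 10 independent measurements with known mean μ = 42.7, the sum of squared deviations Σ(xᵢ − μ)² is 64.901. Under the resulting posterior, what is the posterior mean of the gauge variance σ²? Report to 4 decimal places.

2.6703

With known mean μ and an Inverse-Gamma(α, β) prior on σ², the Normal likelihood is conjugate: posterior is Inv-Gamma(α + n/2, β + Σ(xᵢ−μ)²/2).
Posterior: Inv-Gamma(9.8 + 10/2, 4.4 + 64.901/2) = Inv-Gamma(14.80, 36.8505).
E[σ²|data] = β/(α−1) = 36.8505/13.80 = 2.6703.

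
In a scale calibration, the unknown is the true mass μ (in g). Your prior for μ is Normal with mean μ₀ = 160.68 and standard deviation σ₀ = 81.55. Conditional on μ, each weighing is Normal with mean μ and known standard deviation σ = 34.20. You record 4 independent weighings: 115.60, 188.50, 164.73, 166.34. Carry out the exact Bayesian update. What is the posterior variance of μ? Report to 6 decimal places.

280.094586

For Normal data with known variance σ², a Normal(μ₀, σ₀²) prior on μ is conjugate. Posterior precision = 1/σ₀² + n/σ²; posterior mean is the precision-weighted average of μ₀ and x̄.
σ₀² = 81.55² = 6650.4025, σ² = 34.20² = 1169.64; σ² + n·σ₀² = 1169.64 + 4·6650.4025 = 27771.25.
Posterior precision = 1/σ₀² + n/σ² = 1/6650.4025 + 4/1169.64 = (σ² + n·σ₀²)/(σ₀²σ²) = 27771.25/(6650.4025·1169.64); posterior variance σₙ² = σ₀²σ²/(σ² + n·σ₀²) = 6650.4025·1169.64/27771.25 = 280.094586.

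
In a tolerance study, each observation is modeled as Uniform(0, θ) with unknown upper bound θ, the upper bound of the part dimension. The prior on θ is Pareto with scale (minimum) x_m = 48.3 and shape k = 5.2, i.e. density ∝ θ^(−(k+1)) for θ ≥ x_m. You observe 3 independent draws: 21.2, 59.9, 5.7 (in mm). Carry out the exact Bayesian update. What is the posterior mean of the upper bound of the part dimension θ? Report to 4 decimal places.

68.2194

A Pareto(scale x_m, shape k) prior on the upper bound θ of Uniform(0, θ) is conjugate: posterior is Pareto(max(x_m, max xᵢ), k + n).
Sample maximum = 59.9; prior scale x_m = 48.3 → posterior scale = max = 59.9.
Posterior shape = 5.2 + 3 = 8.2.
E[θ|data] = k·x_m/(k−1) = 8.2·59.9/7.2 = 68.2194.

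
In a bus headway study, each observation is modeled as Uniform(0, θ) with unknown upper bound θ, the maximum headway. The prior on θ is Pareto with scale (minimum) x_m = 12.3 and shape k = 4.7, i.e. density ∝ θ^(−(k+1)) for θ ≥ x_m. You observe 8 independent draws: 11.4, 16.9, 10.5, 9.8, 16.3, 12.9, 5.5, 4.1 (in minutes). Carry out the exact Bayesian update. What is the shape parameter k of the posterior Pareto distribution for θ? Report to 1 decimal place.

A Pareto(scale x_m, shape k) prior on the upper bound θ of Uniform(0, θ) is conjugate: posterior is Pareto(max(x_m, max xᵢ), k + n).
Sample maximum = 16.9; prior scale x_m = 12.3 → posterior scale = max = 16.9.
Posterior shape = 4.7 + 8 = 12.7.
Posterior shape k = 12.7.

12.7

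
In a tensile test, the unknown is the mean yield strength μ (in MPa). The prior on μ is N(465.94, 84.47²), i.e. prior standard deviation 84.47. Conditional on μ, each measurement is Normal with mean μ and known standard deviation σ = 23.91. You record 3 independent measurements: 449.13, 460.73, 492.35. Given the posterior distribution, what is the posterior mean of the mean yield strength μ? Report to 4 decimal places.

467.3653

For Normal data with known variance σ², a Normal(μ₀, σ₀²) prior on μ is conjugate. Posterior precision = 1/σ₀² + n/σ²; posterior mean is the precision-weighted average of μ₀ and x̄.
Σxᵢ = 449.13 + 460.73 + 492.35 = 1402.21, so n·x̄ = 1402.21.
σ₀² = 84.47² = 7135.1809, σ² = 23.91² = 571.6881; σ² + n·σ₀² = 571.6881 + 3·7135.1809 = 21977.2308.
Posterior mean = (μ₀/σ₀² + n·x̄/σ²)/(1/σ₀² + n/σ²) = (σ²·μ₀ + σ₀²·n·x̄)/(σ² + n·σ₀²) = (571.6881·465.94 + 7135.1809·1402.21)/21977.2308 = 10271394.363103/21977.2308 = 467.3653.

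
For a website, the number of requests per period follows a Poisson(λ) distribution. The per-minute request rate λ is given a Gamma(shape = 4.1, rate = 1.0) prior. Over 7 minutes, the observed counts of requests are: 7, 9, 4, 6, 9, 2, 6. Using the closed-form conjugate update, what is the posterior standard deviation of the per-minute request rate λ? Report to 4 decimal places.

0.8579

With a Gamma(shape α, rate β) prior, the Poisson likelihood is conjugate: the posterior is Gamma(α + ΣXᵢ, β + n).
Sum of counts S = 43 over n = 7 minutes.
Posterior: Gamma(α+S, β+n) = Gamma(4.1+43, 1.0+7) = Gamma(47.1, 8.0).
SD = √α/β = √47.1/8.0 = 0.8579.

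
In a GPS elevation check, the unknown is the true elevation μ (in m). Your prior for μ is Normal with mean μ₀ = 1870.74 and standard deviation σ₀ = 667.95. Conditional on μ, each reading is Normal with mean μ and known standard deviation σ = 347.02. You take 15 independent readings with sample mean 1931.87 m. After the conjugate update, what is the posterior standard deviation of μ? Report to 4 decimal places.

88.8048

For Normal data with known variance σ², a Normal(μ₀, σ₀²) prior on μ is conjugate. Posterior precision = 1/σ₀² + n/σ²; posterior mean is the precision-weighted average of μ₀ and x̄.
σ₀² = 667.95² = 446157.2025, σ² = 347.02² = 120422.8804; σ² + n·σ₀² = 120422.8804 + 15·446157.2025 = 6812780.9179.
Posterior precision = 1/σ₀² + n/σ² = 1/446157.2025 + 15/120422.8804 = (σ² + n·σ₀²)/(σ₀²σ²) = 6812780.9179/(446157.2025·120422.8804); posterior variance σₙ² = σ₀²σ²/(σ² + n·σ₀²) = 446157.2025·120422.8804/6812780.9179 = 7886.285510.
Posterior SD = √σₙ² = √(446157.2025·120422.8804/6812780.9179) = 88.8048.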